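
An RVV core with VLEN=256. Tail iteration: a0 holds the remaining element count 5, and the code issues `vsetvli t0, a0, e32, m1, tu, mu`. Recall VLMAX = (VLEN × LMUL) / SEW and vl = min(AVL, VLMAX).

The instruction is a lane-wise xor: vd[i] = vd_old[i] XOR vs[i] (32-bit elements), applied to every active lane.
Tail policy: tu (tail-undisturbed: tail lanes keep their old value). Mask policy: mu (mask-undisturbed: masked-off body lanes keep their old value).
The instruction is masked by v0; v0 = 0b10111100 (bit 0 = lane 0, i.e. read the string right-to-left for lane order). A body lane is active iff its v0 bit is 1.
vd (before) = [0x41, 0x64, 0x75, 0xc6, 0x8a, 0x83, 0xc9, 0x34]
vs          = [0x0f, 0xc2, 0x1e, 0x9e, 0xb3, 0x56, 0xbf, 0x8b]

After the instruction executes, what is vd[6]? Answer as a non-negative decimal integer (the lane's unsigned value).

VLMAX = VLEN×LMUL/SEW = 256×1/32 = 8
vl = min(AVL, VLMAX) = min(5, 8) = 5
vd[0] mask-off/keep -> 0x41
vd[1] mask-off/keep -> 0x64
vd[2] xor(0x75,0x1e) -> 0x6b
vd[3] xor(0xc6,0x9e) -> 0x58
vd[4] xor(0x8a,0xb3) -> 0x39
vd[5] tail/keep -> 0x83
vd[6] tail/keep -> 0xc9
vd[7] tail/keep -> 0x34

vd[6] = 201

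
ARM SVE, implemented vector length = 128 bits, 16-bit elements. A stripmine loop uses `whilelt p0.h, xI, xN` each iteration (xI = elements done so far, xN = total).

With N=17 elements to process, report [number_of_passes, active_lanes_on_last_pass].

lane count: 128 div 16 = 8
iterations = ceil(17/8) = 3; final-pass vl = 1

[iterations, last_vl] = [3, 1]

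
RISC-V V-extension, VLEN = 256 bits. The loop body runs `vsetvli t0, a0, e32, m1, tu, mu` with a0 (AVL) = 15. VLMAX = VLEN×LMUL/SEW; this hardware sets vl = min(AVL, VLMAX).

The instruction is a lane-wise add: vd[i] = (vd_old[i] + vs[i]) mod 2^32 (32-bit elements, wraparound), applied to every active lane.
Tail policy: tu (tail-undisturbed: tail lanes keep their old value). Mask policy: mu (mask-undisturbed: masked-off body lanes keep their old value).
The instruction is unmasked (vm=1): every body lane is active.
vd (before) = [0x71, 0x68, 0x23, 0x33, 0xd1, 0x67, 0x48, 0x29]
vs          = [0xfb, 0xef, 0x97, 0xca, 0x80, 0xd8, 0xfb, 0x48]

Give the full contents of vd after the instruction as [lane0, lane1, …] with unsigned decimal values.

vd = [364, 343, 186, 253, 337, 319, 323, 113]

lanes per group: 256·1/32 = 8
AVL=15 > VLMAX=8, so vl = 8
  i=0: add(0x71,0xfb) → 364
  i=1: add(0x68,0xef) → 343
  i=2: add(0x23,0x97) → 186
  i=3: add(0x33,0xca) → 253
  i=4: add(0xd1,0x80) → 337
  i=5: add(0x67,0xd8) → 319
  i=6: add(0x48,0xfb) → 323
  i=7: add(0x29,0x48) → 113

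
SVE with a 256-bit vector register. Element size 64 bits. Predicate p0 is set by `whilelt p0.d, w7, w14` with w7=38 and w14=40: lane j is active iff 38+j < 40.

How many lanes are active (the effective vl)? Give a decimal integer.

lane count: 256 div 64 = 4
p0[j] = (38+j < 40); true for j=0..1 → 2 lanes set

vl = 2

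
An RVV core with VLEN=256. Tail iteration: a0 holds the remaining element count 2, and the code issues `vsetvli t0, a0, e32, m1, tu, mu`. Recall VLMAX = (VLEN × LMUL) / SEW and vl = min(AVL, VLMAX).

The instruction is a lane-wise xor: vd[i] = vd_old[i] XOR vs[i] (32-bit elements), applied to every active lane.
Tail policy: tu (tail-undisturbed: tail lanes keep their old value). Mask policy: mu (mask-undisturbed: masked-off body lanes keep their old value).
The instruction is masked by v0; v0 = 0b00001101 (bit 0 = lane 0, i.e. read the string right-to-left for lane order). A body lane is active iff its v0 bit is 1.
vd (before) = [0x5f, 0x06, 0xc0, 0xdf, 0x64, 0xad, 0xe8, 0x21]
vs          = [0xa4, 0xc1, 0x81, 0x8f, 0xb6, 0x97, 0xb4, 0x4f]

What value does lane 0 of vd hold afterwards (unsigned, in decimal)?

vd[0] = 251

lanes per group: 256·1/32 = 8
vl ← min(2, 8) = 2
lane  0: xor(0x5f,0xa4) ⇒ 0xfb
lane  1: mask-off/keep ⇒ 0x06
lane  2: tail/keep ⇒ 0xc0
lane  3: tail/keep ⇒ 0xdf
lane  4: tail/keep ⇒ 0x64
lane  5: tail/keep ⇒ 0xad
lane  6: tail/keep ⇒ 0xe8
lane  7: tail/keep ⇒ 0x21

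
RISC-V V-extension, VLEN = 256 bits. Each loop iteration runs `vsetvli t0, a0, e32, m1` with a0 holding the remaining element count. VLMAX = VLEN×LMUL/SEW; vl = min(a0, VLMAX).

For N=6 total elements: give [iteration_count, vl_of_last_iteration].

VLMAX = VLEN×LMUL/SEW = 256×1/32 = 8
N=6: ⌈6/8⌉ = 1 iters; last vl = 6 − 0×8 = 6

[iterations, last_vl] = [1, 6]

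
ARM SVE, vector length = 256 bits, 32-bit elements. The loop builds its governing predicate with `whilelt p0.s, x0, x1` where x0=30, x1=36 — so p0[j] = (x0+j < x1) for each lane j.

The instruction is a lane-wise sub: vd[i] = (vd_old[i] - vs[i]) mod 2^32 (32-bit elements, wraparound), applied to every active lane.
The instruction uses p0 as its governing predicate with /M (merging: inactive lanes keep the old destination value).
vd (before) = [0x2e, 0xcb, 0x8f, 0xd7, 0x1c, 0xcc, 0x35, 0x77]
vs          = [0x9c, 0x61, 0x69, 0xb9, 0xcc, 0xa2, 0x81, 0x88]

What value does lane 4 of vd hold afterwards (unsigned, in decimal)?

vd[4] = 4294967120

register lanes = 256/32 = 8
p0[j] = (30+j < 36); true for j=0..5 → 6 lanes set
lane  0: sub(0x2e,0x9c) ⇒ 0xffffff92
lane  1: sub(0xcb,0x61) ⇒ 0x6a
lane  2: sub(0x8f,0x69) ⇒ 0x26
lane  3: sub(0xd7,0xb9) ⇒ 0x1e
lane  4: sub(0x1c,0xcc) ⇒ 0xffffff50
lane  5: sub(0xcc,0xa2) ⇒ 0x2a
lane  6: tail/keep ⇒ 0x35
lane  7: tail/keep ⇒ 0x77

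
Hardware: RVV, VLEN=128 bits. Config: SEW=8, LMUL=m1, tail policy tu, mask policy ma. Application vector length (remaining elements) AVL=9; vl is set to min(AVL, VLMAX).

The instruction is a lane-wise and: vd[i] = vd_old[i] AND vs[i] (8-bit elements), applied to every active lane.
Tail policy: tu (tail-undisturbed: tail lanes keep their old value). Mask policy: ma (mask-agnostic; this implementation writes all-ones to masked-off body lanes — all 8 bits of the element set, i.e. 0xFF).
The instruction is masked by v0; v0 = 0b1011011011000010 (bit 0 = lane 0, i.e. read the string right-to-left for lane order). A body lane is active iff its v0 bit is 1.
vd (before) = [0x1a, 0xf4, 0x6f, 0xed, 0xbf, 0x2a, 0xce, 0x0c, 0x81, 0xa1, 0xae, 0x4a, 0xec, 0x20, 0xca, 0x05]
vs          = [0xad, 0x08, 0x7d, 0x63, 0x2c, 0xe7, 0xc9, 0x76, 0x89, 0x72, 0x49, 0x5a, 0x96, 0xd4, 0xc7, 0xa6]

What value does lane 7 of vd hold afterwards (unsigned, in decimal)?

VLMAX = (128 × 1) / 8 = 16 lanes
vl = min(AVL, VLMAX) = min(9, 16) = 9
lane  0: mask-off/ones ⇒ 0xff
lane  1: and(0xf4,0x08) ⇒ 0x00
lane  2: mask-off/ones ⇒ 0xff
lane  3: mask-off/ones ⇒ 0xff
lane  4: mask-off/ones ⇒ 0xff
lane  5: mask-off/ones ⇒ 0xff
lane  6: and(0xce,0xc9) ⇒ 0xc8
lane  7: and(0x0c,0x76) ⇒ 0x04
lane  8: mask-off/ones ⇒ 0xff
lane  9: tail/keep ⇒ 0xa1
lane 10: tail/keep ⇒ 0xae
lane 11: tail/keep ⇒ 0x4a
lane 12: tail/keep ⇒ 0xec
lane 13: tail/keep ⇒ 0x20
lane 14: tail/keep ⇒ 0xca
lane 15: tail/keep ⇒ 0x05

vd[7] = 4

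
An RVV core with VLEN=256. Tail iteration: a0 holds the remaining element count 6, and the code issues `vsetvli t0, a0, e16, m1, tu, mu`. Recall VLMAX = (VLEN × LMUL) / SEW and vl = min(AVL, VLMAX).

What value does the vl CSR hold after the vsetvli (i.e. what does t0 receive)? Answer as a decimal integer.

VLMAX = (256 × 1) / 16 = 16 lanes
vl = min(AVL, VLMAX) = min(6, 16) = 6

vl = 6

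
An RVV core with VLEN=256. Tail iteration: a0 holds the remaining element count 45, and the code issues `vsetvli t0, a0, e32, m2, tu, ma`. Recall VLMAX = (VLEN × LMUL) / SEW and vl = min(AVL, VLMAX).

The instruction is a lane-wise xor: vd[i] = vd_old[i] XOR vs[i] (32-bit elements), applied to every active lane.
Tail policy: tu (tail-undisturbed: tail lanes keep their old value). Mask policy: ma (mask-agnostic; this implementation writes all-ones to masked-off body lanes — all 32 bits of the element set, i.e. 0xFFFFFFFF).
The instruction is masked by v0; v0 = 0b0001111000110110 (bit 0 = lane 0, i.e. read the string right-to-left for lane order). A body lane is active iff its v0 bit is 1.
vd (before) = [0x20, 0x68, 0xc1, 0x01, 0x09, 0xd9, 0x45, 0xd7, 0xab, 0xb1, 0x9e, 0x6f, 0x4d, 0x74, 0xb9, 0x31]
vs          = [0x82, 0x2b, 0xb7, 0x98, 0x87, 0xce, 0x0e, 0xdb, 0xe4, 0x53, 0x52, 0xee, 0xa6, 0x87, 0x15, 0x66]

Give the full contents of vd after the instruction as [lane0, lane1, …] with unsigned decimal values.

lanes per group: 256·2/32 = 16
vl ← min(45, 16) = 16
  i=0: mask-off/ones → 4294967295
  i=1: xor(0x68,0x2b) → 67
  i=2: xor(0xc1,0xb7) → 118
  i=3: mask-off/ones → 4294967295
  i=4: xor(0x09,0x87) → 142
  i=5: xor(0xd9,0xce) → 23
  i=6: mask-off/ones → 4294967295
  i=7: mask-off/ones → 4294967295
  i=8: mask-off/ones → 4294967295
  i=9: xor(0xb1,0x53) → 226
  i=10: xor(0x9e,0x52) → 204
  i=11: xor(0x6f,0xee) → 129
  i=12: xor(0x4d,0xa6) → 235
  i=13: mask-off/ones → 4294967295
  i=14: mask-off/ones → 4294967295
  i=15: mask-off/ones → 4294967295

vd = [4294967295, 67, 118, 4294967295, 142, 23, 4294967295, 4294967295, 4294967295, 226, 204, 129, 235, 4294967295, 4294967295, 4294967295]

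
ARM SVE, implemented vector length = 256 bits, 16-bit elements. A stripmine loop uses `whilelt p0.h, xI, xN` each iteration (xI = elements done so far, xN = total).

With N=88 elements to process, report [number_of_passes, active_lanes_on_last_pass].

[iterations, last_vl] = [6, 8]

256-bit reg / 16-bit elem → 16 lanes
iterations = ceil(88/16) = 6; final-pass vl = 8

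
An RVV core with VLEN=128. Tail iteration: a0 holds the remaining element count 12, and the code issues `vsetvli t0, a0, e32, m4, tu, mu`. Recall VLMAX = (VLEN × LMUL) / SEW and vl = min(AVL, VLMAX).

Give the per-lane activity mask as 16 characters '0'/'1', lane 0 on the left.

lanes per group: 128·4/32 = 16
vl = min(AVL, VLMAX) = min(12, 16) = 12
bits (lane 0 leftmost): 1111111111110000

predicate = 1111111111110000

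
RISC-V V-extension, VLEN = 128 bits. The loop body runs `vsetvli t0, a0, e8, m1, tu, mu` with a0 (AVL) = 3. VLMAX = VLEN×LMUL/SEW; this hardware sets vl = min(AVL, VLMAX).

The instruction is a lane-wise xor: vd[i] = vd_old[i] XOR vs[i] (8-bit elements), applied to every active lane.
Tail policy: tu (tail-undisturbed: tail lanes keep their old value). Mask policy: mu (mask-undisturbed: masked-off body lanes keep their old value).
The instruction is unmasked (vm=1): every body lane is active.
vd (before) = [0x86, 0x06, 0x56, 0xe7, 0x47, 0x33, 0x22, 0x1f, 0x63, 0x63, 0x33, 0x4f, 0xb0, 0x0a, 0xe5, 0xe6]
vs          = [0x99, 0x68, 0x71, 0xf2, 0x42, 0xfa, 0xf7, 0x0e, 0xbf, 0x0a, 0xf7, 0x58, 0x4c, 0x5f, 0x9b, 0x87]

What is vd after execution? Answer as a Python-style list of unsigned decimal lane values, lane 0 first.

lanes per group: 128·1/8 = 16
vl ← min(3, 16) = 3
lane  0: xor(0x86,0x99) ⇒ 0x1f
lane  1: xor(0x06,0x68) ⇒ 0x6e
lane  2: xor(0x56,0x71) ⇒ 0x27
lane  3: tail/keep ⇒ 0xe7
lane  4: tail/keep ⇒ 0x47
lane  5: tail/keep ⇒ 0x33
lane  6: tail/keep ⇒ 0x22
lane  7: tail/keep ⇒ 0x1f
lane  8: tail/keep ⇒ 0x63
lane  9: tail/keep ⇒ 0x63
lane 10: tail/keep ⇒ 0x33
lane 11: tail/keep ⇒ 0x4f
lane 12: tail/keep ⇒ 0xb0
lane 13: tail/keep ⇒ 0x0a
lane 14: tail/keep ⇒ 0xe5
lane 15: tail/keep ⇒ 0xe6

vd = [31, 110, 39, 231, 71, 51, 34, 31, 99, 99, 51, 79, 176, 10, 229, 230]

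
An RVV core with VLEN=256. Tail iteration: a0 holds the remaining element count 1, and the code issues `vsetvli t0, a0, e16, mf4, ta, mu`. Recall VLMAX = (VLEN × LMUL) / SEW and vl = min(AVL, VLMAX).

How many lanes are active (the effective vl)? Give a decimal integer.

lanes per group: 256·1/4/16 = 4
AVL=1 ≤ VLMAX=4, so vl = 1

vl = 1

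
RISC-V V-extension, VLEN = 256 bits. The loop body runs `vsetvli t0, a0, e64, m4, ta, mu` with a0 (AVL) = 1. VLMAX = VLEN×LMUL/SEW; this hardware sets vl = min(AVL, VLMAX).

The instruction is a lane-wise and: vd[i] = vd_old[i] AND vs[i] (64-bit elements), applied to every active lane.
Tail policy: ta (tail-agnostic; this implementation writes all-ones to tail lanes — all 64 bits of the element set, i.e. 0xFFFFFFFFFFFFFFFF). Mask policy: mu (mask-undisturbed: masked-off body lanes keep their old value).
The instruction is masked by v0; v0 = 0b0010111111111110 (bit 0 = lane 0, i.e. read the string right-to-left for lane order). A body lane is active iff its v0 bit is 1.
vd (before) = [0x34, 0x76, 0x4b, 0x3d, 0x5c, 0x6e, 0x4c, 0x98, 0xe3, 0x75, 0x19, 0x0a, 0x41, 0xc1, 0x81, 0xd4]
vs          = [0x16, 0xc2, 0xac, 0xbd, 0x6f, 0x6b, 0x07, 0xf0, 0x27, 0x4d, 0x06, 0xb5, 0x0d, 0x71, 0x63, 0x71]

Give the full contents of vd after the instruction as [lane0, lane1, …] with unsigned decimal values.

VLMAX = (256 × 4) / 64 = 16 lanes
vl = min(AVL, VLMAX) = min(1, 16) = 1
vd[0] mask-off/keep -> 0x34
vd[1] tail/ones -> 0xffffffffffffffff
vd[2] tail/ones -> 0xffffffffffffffff
vd[3] tail/ones -> 0xffffffffffffffff
vd[4] tail/ones -> 0xffffffffffffffff
vd[5] tail/ones -> 0xffffffffffffffff
vd[6] tail/ones -> 0xffffffffffffffff
vd[7] tail/ones -> 0xffffffffffffffff
vd[8] tail/ones -> 0xffffffffffffffff
vd[9] tail/ones -> 0xffffffffffffffff
vd[10] tail/ones -> 0xffffffffffffffff
vd[11] tail/ones -> 0xffffffffffffffff
vd[12] tail/ones -> 0xffffffffffffffff
vd[13] tail/ones -> 0xffffffffffffffff
vd[14] tail/ones -> 0xffffffffffffffff
vd[15] tail/ones -> 0xffffffffffffffff

vd = [52, 18446744073709551615, 18446744073709551615, 18446744073709551615, 18446744073709551615, 18446744073709551615, 18446744073709551615, 18446744073709551615, 18446744073709551615, 18446744073709551615, 18446744073709551615, 18446744073709551615, 18446744073709551615, 18446744073709551615, 18446744073709551615, 18446744073709551615]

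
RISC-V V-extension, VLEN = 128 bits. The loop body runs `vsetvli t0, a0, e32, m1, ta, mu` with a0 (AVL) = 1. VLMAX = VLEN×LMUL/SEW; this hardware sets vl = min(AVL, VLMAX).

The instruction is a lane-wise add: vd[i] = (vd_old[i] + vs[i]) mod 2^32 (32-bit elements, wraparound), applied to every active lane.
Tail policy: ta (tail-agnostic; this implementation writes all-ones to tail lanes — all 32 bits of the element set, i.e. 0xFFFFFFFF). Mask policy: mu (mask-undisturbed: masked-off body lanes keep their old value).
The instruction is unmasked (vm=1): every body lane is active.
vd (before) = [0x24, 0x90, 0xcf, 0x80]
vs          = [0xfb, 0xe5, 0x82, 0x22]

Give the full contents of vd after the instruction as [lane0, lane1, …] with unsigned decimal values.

lanes per group: 128·1/32 = 4
vl = min(AVL, VLMAX) = min(1, 4) = 1
lane  0: add(0x24,0xfb) ⇒ 0x11f
lane  1: tail/ones ⇒ 0xffffffff
lane  2: tail/ones ⇒ 0xffffffff
lane  3: tail/ones ⇒ 0xffffffff

vd = [287, 4294967295, 4294967295, 4294967295]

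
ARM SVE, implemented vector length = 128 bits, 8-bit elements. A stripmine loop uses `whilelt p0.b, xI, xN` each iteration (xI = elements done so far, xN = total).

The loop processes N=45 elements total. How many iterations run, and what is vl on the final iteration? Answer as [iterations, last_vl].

[iterations, last_vl] = [3, 13]

128-bit reg / 8-bit elem → 16 lanes
iterations = ceil(45/16) = 3; final-pass vl = 13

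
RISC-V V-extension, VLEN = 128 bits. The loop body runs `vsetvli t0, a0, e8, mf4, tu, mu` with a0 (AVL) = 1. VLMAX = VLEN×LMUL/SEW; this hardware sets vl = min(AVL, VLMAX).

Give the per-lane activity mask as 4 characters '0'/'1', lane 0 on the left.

lanes per group: 128·1/4/8 = 4
AVL=1 ≤ VLMAX=4, so vl = 1
bits (lane 0 leftmost): 1000

predicate = 1000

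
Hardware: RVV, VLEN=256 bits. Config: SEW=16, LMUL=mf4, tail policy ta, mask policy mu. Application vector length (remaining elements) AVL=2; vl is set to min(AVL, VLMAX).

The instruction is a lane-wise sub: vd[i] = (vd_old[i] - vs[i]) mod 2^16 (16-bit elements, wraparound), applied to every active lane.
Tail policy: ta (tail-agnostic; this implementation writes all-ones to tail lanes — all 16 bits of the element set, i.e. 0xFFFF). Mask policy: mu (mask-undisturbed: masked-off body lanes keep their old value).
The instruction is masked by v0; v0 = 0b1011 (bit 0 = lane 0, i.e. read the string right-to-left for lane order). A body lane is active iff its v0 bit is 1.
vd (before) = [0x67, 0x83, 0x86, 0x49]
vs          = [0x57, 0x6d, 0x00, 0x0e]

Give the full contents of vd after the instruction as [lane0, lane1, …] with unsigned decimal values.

vd = [16, 22, 65535, 65535]

VLMAX = VLEN×LMUL/SEW = 256×1/4/16 = 4
AVL=2 ≤ VLMAX=4, so vl = 2
vd[0] sub(0x67,0x57) -> 0x10
vd[1] sub(0x83,0x6d) -> 0x16
vd[2] tail/ones -> 0xffff
vd[3] tail/ones -> 0xffff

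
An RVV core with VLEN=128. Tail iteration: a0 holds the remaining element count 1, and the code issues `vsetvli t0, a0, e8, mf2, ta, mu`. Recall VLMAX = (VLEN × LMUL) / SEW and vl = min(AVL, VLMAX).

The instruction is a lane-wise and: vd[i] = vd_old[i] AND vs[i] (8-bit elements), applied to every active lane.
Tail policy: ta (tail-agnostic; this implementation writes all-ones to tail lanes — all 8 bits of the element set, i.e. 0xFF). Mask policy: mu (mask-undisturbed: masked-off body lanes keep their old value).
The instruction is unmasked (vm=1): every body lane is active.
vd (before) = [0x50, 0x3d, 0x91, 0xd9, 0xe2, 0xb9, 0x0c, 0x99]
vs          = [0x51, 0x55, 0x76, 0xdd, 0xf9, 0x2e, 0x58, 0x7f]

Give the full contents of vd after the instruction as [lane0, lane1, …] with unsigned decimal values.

vd = [80, 255, 255, 255, 255, 255, 255, 255]

VLMAX = (128 × 1/2) / 8 = 8 lanes
vl = min(AVL, VLMAX) = min(1, 8) = 1
[0] and(0x50,0x51) = 0x50
[1] tail/ones = 0xff
[2] tail/ones = 0xff
[3] tail/ones = 0xff
[4] tail/ones = 0xff
[5] tail/ones = 0xff
[6] tail/ones = 0xff
[7] tail/ones = 0xff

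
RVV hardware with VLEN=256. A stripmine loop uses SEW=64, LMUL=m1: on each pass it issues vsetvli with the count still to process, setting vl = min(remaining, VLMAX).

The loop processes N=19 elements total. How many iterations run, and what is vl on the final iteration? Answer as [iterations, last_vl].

[iterations, last_vl] = [5, 3]

VLMAX = (256 × 1) / 64 = 4 lanes
iterations = ceil(19/4) = 5; final-pass vl = 3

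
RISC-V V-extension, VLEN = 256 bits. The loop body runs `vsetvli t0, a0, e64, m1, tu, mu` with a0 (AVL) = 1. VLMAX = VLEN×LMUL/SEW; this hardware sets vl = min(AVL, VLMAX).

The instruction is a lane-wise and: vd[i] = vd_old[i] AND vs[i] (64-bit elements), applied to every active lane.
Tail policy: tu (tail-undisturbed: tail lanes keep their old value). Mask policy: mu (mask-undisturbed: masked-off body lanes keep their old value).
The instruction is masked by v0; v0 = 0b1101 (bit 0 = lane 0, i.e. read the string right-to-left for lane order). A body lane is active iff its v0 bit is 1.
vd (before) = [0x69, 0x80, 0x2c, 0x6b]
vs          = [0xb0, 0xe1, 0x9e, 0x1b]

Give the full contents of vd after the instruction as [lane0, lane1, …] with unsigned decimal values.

vd = [32, 128, 44, 107]

VLMAX = (256 × 1) / 64 = 4 lanes
vl = min(AVL, VLMAX) = min(1, 4) = 1
  i=0: and(0x69,0xb0) → 32
  i=1: tail/keep → 128
  i=2: tail/keep → 44
  i=3: tail/keep → 107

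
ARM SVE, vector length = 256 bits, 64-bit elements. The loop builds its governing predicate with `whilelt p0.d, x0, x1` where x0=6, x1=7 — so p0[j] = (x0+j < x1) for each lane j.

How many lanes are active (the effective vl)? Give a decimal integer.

vl = 1

register lanes = 256/64 = 4
whilelt: lane j active iff 6+j < 7 → j < 1 → 1 active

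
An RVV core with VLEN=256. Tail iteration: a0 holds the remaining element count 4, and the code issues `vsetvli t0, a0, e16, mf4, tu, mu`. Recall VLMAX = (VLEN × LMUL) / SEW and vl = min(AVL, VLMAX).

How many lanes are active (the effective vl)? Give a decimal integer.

vl = 4

VLMAX = (256 × 1/4) / 16 = 4 lanes
AVL=4 ≤ VLMAX=4, so vl = 4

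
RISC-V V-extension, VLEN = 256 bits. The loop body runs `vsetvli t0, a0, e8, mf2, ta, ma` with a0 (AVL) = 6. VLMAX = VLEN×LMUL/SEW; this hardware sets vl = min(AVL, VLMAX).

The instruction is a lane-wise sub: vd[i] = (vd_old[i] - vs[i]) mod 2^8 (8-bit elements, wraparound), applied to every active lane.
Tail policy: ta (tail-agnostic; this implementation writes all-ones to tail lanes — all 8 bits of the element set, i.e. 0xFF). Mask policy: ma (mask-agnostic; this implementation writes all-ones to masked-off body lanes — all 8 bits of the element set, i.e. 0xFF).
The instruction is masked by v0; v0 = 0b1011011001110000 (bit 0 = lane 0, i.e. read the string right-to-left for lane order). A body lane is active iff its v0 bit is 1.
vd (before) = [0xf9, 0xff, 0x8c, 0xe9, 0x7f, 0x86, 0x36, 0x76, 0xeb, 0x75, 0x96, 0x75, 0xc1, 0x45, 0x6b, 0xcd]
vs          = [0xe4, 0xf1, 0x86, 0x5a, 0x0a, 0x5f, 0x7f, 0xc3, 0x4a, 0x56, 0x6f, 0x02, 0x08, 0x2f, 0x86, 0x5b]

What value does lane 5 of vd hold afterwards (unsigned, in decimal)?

lanes per group: 256·1/2/8 = 16
vl = min(AVL, VLMAX) = min(6, 16) = 6
[0] mask-off/ones = 0xff
[1] mask-off/ones = 0xff
[2] mask-off/ones = 0xff
[3] mask-off/ones = 0xff
[4] sub(0x7f,0x0a) = 0x75
[5] sub(0x86,0x5f) = 0x27
[6] tail/ones = 0xff
[7] tail/ones = 0xff
[8] tail/ones = 0xff
[9] tail/ones = 0xff
[10] tail/ones = 0xff
[11] tail/ones = 0xff
[12] tail/ones = 0xff
[13] tail/ones = 0xff
[14] tail/ones = 0xff
[15] tail/ones = 0xff

vd[5] = 39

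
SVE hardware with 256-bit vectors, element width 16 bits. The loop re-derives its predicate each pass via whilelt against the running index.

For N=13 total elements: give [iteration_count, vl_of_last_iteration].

[iterations, last_vl] = [1, 13]

256-bit reg / 16-bit elem → 16 lanes
N=13: ⌈13/16⌉ = 1 iters; last vl = 13 − 0×16 = 13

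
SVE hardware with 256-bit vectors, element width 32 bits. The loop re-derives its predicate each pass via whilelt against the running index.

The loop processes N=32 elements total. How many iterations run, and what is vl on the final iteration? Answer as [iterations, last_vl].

register lanes = 256/32 = 8
32 elements at 8/iter → 4 passes, remainder 8 on the last

[iterations, last_vl] = [4, 8]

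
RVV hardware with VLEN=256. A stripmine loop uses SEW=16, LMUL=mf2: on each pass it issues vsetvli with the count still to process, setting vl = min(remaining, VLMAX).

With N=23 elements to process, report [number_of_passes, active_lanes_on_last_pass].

VLMAX = (256 × 1/2) / 16 = 8 lanes
iterations = ceil(23/8) = 3; final-pass vl = 7

[iterations, last_vl] = [3, 7]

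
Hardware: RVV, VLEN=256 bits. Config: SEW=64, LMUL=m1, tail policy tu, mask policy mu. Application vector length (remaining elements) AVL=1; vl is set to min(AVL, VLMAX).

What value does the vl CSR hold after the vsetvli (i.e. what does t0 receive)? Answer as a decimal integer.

VLMAX = VLEN×LMUL/SEW = 256×1/64 = 4
AVL=1 ≤ VLMAX=4, so vl = 1

vl = 1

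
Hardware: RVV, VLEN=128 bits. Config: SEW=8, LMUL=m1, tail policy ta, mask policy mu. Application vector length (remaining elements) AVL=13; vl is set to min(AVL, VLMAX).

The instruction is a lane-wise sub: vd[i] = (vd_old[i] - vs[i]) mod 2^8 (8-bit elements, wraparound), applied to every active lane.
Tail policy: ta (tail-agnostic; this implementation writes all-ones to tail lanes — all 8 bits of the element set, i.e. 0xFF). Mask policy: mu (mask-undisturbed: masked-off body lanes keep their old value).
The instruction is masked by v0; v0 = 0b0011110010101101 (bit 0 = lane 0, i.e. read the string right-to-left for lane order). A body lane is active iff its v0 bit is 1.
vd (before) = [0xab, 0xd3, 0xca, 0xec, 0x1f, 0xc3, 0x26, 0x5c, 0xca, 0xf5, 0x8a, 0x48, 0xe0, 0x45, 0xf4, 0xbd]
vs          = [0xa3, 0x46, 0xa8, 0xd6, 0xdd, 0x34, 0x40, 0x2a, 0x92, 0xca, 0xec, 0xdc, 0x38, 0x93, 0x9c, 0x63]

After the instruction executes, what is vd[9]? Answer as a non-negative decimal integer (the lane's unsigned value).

lanes per group: 128·1/8 = 16
AVL=13 ≤ VLMAX=16, so vl = 13
  i=0: sub(0xab,0xa3) → 8
  i=1: mask-off/keep → 211
  i=2: sub(0xca,0xa8) → 34
  i=3: sub(0xec,0xd6) → 22
  i=4: mask-off/keep → 31
  i=5: sub(0xc3,0x34) → 143
  i=6: mask-off/keep → 38
  i=7: sub(0x5c,0x2a) → 50
  i=8: mask-off/keep → 202
  i=9: mask-off/keep → 245
  i=10: sub(0x8a,0xec) → 158
  i=11: sub(0x48,0xdc) → 108
  i=12: sub(0xe0,0x38) → 168
  i=13: tail/ones → 255
  i=14: tail/ones → 255
  i=15: tail/ones → 255

vd[9] = 245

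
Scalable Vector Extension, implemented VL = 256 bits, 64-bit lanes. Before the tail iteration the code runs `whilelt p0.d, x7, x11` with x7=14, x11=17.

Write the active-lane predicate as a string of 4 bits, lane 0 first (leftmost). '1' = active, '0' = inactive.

256-bit reg / 64-bit elem → 4 lanes
active while 14+j < 17, i.e. j ∈ [0,3) capped at 4 ⇒ 3
bits (lane 0 leftmost): 1110

predicate = 1110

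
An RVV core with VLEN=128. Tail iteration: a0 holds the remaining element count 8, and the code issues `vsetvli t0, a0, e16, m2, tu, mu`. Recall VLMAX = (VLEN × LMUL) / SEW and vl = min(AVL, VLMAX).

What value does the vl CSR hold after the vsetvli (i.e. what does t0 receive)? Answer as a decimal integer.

vl = 8

VLMAX = (128 × 2) / 16 = 16 lanes
AVL=8 ≤ VLMAX=16, so vl = 8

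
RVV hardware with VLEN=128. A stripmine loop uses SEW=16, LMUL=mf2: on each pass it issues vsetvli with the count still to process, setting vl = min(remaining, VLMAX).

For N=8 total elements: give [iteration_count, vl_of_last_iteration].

VLMAX = (128 × 1/2) / 16 = 4 lanes
iterations = ceil(8/4) = 2; final-pass vl = 4

[iterations, last_vl] = [2, 4]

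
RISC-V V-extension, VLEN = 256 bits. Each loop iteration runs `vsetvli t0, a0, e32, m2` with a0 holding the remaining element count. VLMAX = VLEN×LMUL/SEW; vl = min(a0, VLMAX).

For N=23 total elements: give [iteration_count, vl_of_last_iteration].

VLMAX = VLEN×LMUL/SEW = 256×2/32 = 16
N=23: ⌈23/16⌉ = 2 iters; last vl = 23 − 1×16 = 7

[iterations, last_vl] = [2, 7]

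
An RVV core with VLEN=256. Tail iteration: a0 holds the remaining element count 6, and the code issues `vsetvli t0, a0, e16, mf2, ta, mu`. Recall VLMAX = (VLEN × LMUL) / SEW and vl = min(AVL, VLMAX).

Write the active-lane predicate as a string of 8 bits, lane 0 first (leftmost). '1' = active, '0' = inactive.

lanes per group: 256·1/2/16 = 8
AVL=6 ≤ VLMAX=8, so vl = 6
bits (lane 0 leftmost): 11111100

predicate = 11111100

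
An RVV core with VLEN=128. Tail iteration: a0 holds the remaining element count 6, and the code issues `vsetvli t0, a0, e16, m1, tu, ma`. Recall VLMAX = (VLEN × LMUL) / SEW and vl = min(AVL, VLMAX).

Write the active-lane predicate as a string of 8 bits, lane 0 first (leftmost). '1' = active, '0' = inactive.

predicate = 11111100

lanes per group: 128·1/16 = 8
AVL=6 ≤ VLMAX=8, so vl = 6
bits (lane 0 leftmost): 11111100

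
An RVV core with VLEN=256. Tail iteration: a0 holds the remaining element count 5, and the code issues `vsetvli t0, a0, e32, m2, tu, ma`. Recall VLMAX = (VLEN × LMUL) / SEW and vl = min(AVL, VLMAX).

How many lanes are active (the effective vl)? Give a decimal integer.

vl = 5

lanes per group: 256·2/32 = 16
vl ← min(5, 16) = 5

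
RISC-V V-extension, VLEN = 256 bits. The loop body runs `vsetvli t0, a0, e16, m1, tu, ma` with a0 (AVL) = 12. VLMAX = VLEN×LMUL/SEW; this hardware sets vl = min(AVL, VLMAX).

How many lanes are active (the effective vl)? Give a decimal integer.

VLMAX = VLEN×LMUL/SEW = 256×1/16 = 16
vl ← min(12, 16) = 12

vl = 12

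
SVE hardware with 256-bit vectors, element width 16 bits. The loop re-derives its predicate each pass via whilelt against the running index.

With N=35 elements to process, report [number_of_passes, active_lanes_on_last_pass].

[iterations, last_vl] = [3, 3]

register lanes = 256/16 = 16
iterations = ceil(35/16) = 3; final-pass vl = 3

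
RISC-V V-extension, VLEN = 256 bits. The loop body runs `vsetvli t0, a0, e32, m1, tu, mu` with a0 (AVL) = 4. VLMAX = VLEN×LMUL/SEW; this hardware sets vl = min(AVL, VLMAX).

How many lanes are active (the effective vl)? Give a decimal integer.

VLMAX = (256 × 1) / 32 = 8 lanes
vl ← min(4, 8) = 4

vl = 4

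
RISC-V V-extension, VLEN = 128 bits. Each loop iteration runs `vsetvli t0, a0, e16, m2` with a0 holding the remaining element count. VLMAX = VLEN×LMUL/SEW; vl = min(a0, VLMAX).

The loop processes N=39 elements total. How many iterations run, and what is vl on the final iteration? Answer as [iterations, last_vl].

[iterations, last_vl] = [3, 7]

VLMAX = (128 × 2) / 16 = 16 lanes
39 elements at 16/iter → 3 passes, remainder 7 on the last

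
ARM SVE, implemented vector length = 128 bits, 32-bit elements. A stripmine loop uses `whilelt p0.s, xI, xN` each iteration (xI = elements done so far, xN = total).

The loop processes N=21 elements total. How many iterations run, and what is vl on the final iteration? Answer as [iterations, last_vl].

[iterations, last_vl] = [6, 1]

128-bit reg / 32-bit elem → 4 lanes
N=21: ⌈21/4⌉ = 6 iters; last vl = 21 − 5×4 = 1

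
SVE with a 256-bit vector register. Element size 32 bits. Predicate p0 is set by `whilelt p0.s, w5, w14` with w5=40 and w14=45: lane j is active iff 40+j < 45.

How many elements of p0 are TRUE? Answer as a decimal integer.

vl = 5

256-bit reg / 32-bit elem → 8 lanes
whilelt: lane j active iff 40+j < 45 → j < 5 → 5 active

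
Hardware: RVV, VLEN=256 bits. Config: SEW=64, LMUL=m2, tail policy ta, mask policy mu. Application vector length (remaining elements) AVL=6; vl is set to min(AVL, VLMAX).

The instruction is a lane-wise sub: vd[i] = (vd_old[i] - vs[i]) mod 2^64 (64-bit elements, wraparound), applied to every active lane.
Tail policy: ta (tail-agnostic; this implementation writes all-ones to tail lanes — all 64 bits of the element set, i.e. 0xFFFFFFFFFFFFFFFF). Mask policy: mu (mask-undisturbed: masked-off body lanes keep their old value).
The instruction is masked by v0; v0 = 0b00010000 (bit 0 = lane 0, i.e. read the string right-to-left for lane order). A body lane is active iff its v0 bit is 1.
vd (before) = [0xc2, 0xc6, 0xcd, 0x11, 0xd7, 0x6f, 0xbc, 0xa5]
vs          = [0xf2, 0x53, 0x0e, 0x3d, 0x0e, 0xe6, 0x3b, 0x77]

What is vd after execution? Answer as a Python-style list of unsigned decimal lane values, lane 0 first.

VLMAX = VLEN×LMUL/SEW = 256×2/64 = 8
vl ← min(6, 8) = 6
  i=0: mask-off/keep → 194
  i=1: mask-off/keep → 198
  i=2: mask-off/keep → 205
  i=3: mask-off/keep → 17
  i=4: sub(0xd7,0x0e) → 201
  i=5: mask-off/keep → 111
  i=6: tail/ones → 18446744073709551615
  i=7: tail/ones → 18446744073709551615

vd = [194, 198, 205, 17, 201, 111, 18446744073709551615, 18446744073709551615]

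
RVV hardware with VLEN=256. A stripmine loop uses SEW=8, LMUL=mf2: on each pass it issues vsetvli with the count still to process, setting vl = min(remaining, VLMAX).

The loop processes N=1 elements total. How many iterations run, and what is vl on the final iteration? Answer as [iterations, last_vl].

VLMAX = VLEN×LMUL/SEW = 256×1/2/8 = 16
N=1: ⌈1/16⌉ = 1 iters; last vl = 1 − 0×16 = 1

[iterations, last_vl] = [1, 1]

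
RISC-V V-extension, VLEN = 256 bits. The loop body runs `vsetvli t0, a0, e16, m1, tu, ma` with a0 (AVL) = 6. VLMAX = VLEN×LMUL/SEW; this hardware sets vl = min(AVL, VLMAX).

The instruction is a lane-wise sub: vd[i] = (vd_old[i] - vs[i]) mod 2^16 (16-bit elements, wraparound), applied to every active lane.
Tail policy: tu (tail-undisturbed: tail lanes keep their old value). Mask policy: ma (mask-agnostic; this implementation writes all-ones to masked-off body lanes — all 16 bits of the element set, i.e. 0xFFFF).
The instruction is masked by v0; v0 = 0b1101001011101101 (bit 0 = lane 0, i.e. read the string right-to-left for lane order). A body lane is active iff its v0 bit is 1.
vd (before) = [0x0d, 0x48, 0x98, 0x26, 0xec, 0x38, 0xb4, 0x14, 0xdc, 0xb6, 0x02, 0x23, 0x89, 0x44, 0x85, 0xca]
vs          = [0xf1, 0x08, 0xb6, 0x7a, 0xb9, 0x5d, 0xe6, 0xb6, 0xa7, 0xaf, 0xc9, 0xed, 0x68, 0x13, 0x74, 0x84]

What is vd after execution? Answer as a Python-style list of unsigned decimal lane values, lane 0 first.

vd = [65308, 65535, 65506, 65452, 65535, 65499, 180, 20, 220, 182, 2, 35, 137, 68, 133, 202]

lanes per group: 256·1/16 = 16
vl ← min(6, 16) = 6
lane  0: sub(0x0d,0xf1) ⇒ 0xff1c
lane  1: mask-off/ones ⇒ 0xffff
lane  2: sub(0x98,0xb6) ⇒ 0xffe2
lane  3: sub(0x26,0x7a) ⇒ 0xffac
lane  4: mask-off/ones ⇒ 0xffff
lane  5: sub(0x38,0x5d) ⇒ 0xffdb
lane  6: tail/keep ⇒ 0xb4
lane  7: tail/keep ⇒ 0x14
lane  8: tail/keep ⇒ 0xdc
lane  9: tail/keep ⇒ 0xb6
lane 10: tail/keep ⇒ 0x02
lane 11: tail/keep ⇒ 0x23
lane 12: tail/keep ⇒ 0x89
lane 13: tail/keep ⇒ 0x44
lane 14: tail/keep ⇒ 0x85
lane 15: tail/keep ⇒ 0xca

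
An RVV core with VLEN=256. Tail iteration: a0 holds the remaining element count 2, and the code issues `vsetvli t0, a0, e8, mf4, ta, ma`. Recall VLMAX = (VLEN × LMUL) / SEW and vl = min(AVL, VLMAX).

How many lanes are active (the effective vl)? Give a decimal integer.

VLMAX = VLEN×LMUL/SEW = 256×1/4/8 = 8
vl ← min(2, 8) = 2

vl = 2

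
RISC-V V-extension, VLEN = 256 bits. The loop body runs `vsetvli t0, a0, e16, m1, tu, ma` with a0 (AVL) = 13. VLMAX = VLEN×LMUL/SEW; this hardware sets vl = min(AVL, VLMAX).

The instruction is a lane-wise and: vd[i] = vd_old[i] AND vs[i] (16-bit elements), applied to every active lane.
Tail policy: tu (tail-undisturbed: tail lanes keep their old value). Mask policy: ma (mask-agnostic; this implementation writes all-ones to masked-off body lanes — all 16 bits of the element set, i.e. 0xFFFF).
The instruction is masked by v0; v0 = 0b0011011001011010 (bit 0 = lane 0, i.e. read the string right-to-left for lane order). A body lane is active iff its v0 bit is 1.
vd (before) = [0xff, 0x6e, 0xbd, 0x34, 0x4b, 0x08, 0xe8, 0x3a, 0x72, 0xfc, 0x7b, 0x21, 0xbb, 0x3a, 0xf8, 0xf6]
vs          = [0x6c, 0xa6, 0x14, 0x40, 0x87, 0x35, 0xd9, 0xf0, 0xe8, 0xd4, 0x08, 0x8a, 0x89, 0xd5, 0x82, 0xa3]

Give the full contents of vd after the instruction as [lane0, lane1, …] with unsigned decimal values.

VLMAX = VLEN×LMUL/SEW = 256×1/16 = 16
vl ← min(13, 16) = 13
  i=0: mask-off/ones → 65535
  i=1: and(0x6e,0xa6) → 38
  i=2: mask-off/ones → 65535
  i=3: and(0x34,0x40) → 0
  i=4: and(0x4b,0x87) → 3
  i=5: mask-off/ones → 65535
  i=6: and(0xe8,0xd9) → 200
  i=7: mask-off/ones → 65535
  i=8: mask-off/ones → 65535
  i=9: and(0xfc,0xd4) → 212
  i=10: and(0x7b,0x08) → 8
  i=11: mask-off/ones → 65535
  i=12: and(0xbb,0x89) → 137
  i=13: tail/keep → 58
  i=14: tail/keep → 248
  i=15: tail/keep → 246

vd = [65535, 38, 65535, 0, 3, 65535, 200, 65535, 65535, 212, 8, 65535, 137, 58, 248, 246]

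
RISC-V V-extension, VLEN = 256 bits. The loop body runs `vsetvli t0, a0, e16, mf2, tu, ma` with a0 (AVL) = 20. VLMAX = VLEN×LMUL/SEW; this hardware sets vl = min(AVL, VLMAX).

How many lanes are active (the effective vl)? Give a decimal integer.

vl = 8

VLMAX = (256 × 1/2) / 16 = 8 lanes
vl ← min(20, 8) = 8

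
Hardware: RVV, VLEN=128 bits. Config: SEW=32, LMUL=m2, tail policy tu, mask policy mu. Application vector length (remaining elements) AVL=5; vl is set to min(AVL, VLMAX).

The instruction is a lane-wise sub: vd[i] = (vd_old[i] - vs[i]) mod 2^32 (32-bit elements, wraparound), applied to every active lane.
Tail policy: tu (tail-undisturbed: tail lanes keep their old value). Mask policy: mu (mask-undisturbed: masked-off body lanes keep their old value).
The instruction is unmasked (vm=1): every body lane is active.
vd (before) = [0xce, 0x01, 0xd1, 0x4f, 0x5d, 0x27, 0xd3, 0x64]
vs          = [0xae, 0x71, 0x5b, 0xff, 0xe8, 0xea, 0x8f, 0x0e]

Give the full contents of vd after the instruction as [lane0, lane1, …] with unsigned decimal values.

vd = [32, 4294967184, 118, 4294967120, 4294967157, 39, 211, 100]

VLMAX = VLEN×LMUL/SEW = 128×2/32 = 8
AVL=5 ≤ VLMAX=8, so vl = 5
lane  0: sub(0xce,0xae) ⇒ 0x20
lane  1: sub(0x01,0x71) ⇒ 0xffffff90
lane  2: sub(0xd1,0x5b) ⇒ 0x76
lane  3: sub(0x4f,0xff) ⇒ 0xffffff50
lane  4: sub(0x5d,0xe8) ⇒ 0xffffff75
lane  5: tail/keep ⇒ 0x27
lane  6: tail/keep ⇒ 0xd3
lane  7: tail/keep ⇒ 0x64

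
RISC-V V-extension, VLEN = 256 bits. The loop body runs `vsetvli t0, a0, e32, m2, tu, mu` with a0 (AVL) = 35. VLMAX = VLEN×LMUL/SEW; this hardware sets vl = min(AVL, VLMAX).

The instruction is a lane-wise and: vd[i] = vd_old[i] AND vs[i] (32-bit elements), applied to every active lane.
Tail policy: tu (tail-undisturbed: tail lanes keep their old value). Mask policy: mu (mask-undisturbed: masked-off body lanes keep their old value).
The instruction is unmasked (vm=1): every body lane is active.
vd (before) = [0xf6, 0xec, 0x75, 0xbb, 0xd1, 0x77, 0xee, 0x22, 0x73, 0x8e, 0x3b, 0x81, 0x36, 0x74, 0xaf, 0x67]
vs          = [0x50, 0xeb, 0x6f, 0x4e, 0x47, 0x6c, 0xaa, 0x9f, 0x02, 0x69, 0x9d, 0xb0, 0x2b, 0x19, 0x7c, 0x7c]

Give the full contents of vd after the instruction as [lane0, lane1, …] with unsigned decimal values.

vd = [80, 232, 101, 10, 65, 100, 170, 2, 2, 8, 25, 128, 34, 16, 44, 100]

lanes per group: 256·2/32 = 16
AVL=35 > VLMAX=16, so vl = 16
[0] and(0xf6,0x50) = 0x50
[1] and(0xec,0xeb) = 0xe8
[2] and(0x75,0x6f) = 0x65
[3] and(0xbb,0x4e) = 0x0a
[4] and(0xd1,0x47) = 0x41
[5] and(0x77,0x6c) = 0x64
[6] and(0xee,0xaa) = 0xaa
[7] and(0x22,0x9f) = 0x02
[8] and(0x73,0x02) = 0x02
[9] and(0x8e,0x69) = 0x08
[10] and(0x3b,0x9d) = 0x19
[11] and(0x81,0xb0) = 0x80
[12] and(0x36,0x2b) = 0x22
[13] and(0x74,0x19) = 0x10
[14] and(0xaf,0x7c) = 0x2c
[15] and(0x67,0x7c) = 0x64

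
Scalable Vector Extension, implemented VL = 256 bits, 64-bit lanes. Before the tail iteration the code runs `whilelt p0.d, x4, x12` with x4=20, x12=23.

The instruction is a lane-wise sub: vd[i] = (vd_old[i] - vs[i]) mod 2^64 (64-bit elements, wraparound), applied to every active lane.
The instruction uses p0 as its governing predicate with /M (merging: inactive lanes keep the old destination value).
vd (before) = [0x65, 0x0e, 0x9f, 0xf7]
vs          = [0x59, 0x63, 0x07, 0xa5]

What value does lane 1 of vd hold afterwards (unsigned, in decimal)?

vd[1] = 18446744073709551531

register lanes = 256/64 = 4
p0[j] = (20+j < 23); true for j=0..2 → 3 lanes set
vd[0] sub(0x65,0x59) -> 0x0c
vd[1] sub(0x0e,0x63) -> 0xffffffffffffffab
vd[2] sub(0x9f,0x07) -> 0x98
vd[3] tail/keep -> 0xf7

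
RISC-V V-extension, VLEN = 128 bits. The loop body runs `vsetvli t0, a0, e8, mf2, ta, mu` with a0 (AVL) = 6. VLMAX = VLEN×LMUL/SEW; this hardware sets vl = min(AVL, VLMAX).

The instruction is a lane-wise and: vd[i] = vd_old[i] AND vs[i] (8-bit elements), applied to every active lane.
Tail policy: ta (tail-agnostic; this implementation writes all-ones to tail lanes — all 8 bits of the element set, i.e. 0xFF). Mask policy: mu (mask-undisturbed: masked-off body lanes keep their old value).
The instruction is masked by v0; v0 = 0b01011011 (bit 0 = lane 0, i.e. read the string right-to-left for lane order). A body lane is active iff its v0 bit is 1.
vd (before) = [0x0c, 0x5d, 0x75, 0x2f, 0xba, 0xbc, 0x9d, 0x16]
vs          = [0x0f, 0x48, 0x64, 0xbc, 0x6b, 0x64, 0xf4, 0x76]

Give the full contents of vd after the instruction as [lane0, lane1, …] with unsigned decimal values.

lanes per group: 128·1/2/8 = 8
AVL=6 ≤ VLMAX=8, so vl = 6
[0] and(0x0c,0x0f) = 0x0c
[1] and(0x5d,0x48) = 0x48
[2] mask-off/keep = 0x75
[3] and(0x2f,0xbc) = 0x2c
[4] and(0xba,0x6b) = 0x2a
[5] mask-off/keep = 0xbc
[6] tail/ones = 0xff
[7] tail/ones = 0xff

vd = [12, 72, 117, 44, 42, 188, 255, 255]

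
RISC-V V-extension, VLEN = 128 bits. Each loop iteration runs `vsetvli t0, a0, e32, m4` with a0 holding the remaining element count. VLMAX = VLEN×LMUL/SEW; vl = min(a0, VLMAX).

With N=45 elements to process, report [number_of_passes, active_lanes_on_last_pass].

VLMAX = (128 × 4) / 32 = 16 lanes
iterations = ceil(45/16) = 3; final-pass vl = 13

[iterations, last_vl] = [3, 13]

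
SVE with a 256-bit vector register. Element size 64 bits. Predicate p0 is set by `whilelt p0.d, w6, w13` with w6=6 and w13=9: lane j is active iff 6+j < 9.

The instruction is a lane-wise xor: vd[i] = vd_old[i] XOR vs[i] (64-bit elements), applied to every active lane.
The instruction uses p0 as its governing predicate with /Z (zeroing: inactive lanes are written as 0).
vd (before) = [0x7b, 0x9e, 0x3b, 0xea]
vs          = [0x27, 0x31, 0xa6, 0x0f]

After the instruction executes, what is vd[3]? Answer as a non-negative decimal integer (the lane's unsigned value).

vd[3] = 0

register lanes = 256/64 = 4
p0[j] = (6+j < 9); true for j=0..2 → 3 lanes set
vd[0] xor(0x7b,0x27) -> 0x5c
vd[1] xor(0x9e,0x31) -> 0xaf
vd[2] xor(0x3b,0xa6) -> 0x9d
vd[3] tail/zero -> 0x00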